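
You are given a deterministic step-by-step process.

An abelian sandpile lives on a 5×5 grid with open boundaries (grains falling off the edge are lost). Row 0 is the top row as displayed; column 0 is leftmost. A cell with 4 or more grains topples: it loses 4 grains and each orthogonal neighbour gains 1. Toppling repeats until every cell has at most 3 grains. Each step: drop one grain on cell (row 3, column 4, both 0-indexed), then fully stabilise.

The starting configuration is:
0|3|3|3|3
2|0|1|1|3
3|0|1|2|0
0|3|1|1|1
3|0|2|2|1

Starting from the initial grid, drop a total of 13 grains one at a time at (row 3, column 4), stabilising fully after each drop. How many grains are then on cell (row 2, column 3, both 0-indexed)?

gen 0: 0|3|3|3|3
2|0|1|1|3
3|0|1|2|0
0|3|1|1|1
3|0|2|2|1
gen 1: 0|3|3|3|3
2|0|1|1|3
3|0|1|2|0
0|3|1|1|2
3|0|2|2|1
gen 2: 0|3|3|3|3
2|0|1|1|3
3|0|1|2|0
0|3|1|1|3
3|0|2|2|1
gen 3: 0|3|3|3|3
2|0|1|1|3
3|0|1|2|1
0|3|1|2|0
3|0|2|2|2
gen 4: 0|3|3|3|3
2|0|1|1|3
3|0|1|2|1
0|3|1|2|1
3|0|2|2|2
gen 5: 0|3|3|3|3
2|0|1|1|3
3|0|1|2|1
0|3|1|2|2
3|0|2|2|2
gen 6: 0|3|3|3|3
2|0|1|1|3
3|0|1|2|1
0|3|1|2|3
3|0|2|2|2
gen 7: 0|3|3|3|3
2|0|1|1|3
3|0|1|2|2
0|3|1|3|0
3|0|2|2|3
gen 8: 0|3|3|3|3
2|0|1|1|3
3|0|1|2|2
0|3|1|3|1
3|0|2|2|3
gen 9: 0|3|3|3|3
2|0|1|1|3
3|0|1|2|2
0|3|1|3|2
3|0|2|2|3
gen 10: 0|3|3|3|3
2|0|1|1|3
3|0|1|2|2
0|3|1|3|3
3|0|2|2|3
gen 11: 0|3|3|3|3
2|0|1|1|3
3|0|1|3|3
0|3|2|1|2
3|0|3|0|1
gen 12: 0|3|3|3|3
2|0|1|1|3
3|0|1|3|3
0|3|2|1|3
3|0|3|0|1
gen 13: 1|0|1|2|1
2|1|3|0|2
3|0|2|1|2
0|3|2|3|1
3|0|3|0|2

1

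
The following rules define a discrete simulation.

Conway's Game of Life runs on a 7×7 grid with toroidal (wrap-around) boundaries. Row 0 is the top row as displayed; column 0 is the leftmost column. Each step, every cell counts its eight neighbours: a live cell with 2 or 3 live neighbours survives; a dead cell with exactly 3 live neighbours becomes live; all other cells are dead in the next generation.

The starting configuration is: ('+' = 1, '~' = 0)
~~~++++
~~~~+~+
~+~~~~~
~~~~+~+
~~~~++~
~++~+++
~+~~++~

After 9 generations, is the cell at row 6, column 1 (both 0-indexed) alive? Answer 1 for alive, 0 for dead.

0

k=0  ~~~++++
~~~~+~+
~+~~~~~
~~~~+~+
~~~~++~
~++~+++
~+~~++~
k=1  +~~+~~+
+~~++~+
+~~~~~~
~~~~+~~
+~~~~~~
+++~~~+
~+~~~~~
k=2  ~++++++
~+~+++~
+~~++++
~~~~~~~
+~~~~~+
~~+~~~+
~~~~~~~
k=3  ++~~~~+
~+~~~~~
+~++~~+
~~~~+~~
+~~~~~+
+~~~~~+
++~~+~+
k=4  ~~+~~++
~~~~~~~
++++~~~
~+~+~+~
+~~~~++
~~~~~~~
~~~~~~~
k=5  ~~~~~~~
+~~+~~+
++~++~~
~~~+~+~
+~~~+++
~~~~~~+
~~~~~~~
k=6  ~~~~~~~
+++++~+
++~+~+~
~+++~~~
+~~~+~~
+~~~~~+
~~~~~~~
k=7  ++++~~~
~~~++++
~~~~~+~
~~~+~~+
+~++~~+
+~~~~~+
~~~~~~~
k=8  ++++~++
++~+~++
~~~+~~~
+~+++++
~+++~+~
++~~~~+
~~+~~~+
k=9  ~~~+~~~
~~~+~+~
~~~~~~~
+~~~~++
~~~~~~~
~~~+~++
~~~+~~~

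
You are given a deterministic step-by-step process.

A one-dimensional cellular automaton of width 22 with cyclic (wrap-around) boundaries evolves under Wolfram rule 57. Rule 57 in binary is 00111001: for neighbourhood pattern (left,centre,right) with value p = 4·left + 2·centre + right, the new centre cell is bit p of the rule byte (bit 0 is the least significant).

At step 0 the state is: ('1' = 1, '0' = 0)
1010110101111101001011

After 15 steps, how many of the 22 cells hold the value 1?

11

step 0: 1010110101111101001011
step 1: 0101101011000010100110
step 2: 0011010110111001010101
step 3: 1010101101100100101010
step 4: 0101011011010010010101
step 5: 1010110110101001001010
step 6: 0101101101010100100101
step 7: 1011011010101010010010
step 8: 0110110101010101001001
step 9: 1101101010101010100100
step 10: 1011010101010101010010
step 11: 0110101010101010101001
step 12: 1101010101010101010100
step 13: 1010101010101010101010
step 14: 0101010101010101010101
step 15: 1010101010101010101010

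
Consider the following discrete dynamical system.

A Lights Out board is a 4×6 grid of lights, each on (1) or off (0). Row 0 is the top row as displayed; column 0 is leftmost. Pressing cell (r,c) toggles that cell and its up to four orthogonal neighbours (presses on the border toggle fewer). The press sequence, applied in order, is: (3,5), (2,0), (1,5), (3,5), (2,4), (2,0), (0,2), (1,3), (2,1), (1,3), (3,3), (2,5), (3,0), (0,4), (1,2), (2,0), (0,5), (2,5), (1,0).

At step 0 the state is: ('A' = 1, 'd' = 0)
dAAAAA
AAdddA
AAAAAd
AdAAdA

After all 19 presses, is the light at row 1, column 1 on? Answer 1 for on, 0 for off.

k=0  dAAAAA
AAdddA
AAAAAd
AdAAdA
k=1  dAAAAA
AAdddA
AAAAAA
AdAAAd
k=2  dAAAAA
dAdddA
ddAAAA
ddAAAd
k=3  dAAAAd
dAddAd
ddAAAd
ddAAAd
k=4  dAAAAd
dAddAd
ddAAAA
ddAAdA
k=5  dAAAAd
dAdddd
ddAddd
ddAAAA
k=6  dAAAAd
AAdddd
AAAddd
AdAAAA
k=7  ddddAd
AAAddd
AAAddd
AdAAAA
k=8  dddAAd
AAdAAd
AAAAdd
AdAAAA
k=9  dddAAd
AddAAd
dddAdd
AAAAAA
k=10  ddddAd
AdAddd
dddddd
AAAAAA
k=11  ddddAd
AdAddd
dddAdd
AAdddA
k=12  ddddAd
AdAddA
dddAAA
AAdddd
k=13  ddddAd
AdAddA
AddAAA
dddddd
k=14  dddAdA
AdAdAA
AddAAA
dddddd
k=15  ddAAdA
AAdAAA
AdAAAA
dddddd
k=16  ddAAdA
dAdAAA
dAAAAA
Addddd
k=17  ddAAAd
dAdAAd
dAAAAA
Addddd
k=18  ddAAAd
dAdAAA
dAAAdd
AddddA
k=19  AdAAAd
AddAAA
AAAAdd
AddddA

0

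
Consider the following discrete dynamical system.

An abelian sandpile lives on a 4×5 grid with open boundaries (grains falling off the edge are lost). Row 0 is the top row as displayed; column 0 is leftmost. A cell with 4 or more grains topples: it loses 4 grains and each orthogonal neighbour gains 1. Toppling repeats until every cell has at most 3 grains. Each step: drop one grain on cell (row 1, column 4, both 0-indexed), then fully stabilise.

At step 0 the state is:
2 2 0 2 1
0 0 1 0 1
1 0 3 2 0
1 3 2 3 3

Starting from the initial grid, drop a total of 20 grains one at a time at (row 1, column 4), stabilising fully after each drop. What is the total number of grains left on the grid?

29

k=0  2 2 0 2 1
0 0 1 0 1
1 0 3 2 0
1 3 2 3 3
k=1  2 2 0 2 1
0 0 1 0 2
1 0 3 2 0
1 3 2 3 3
k=2  2 2 0 2 1
0 0 1 0 3
1 0 3 2 0
1 3 2 3 3
k=3  2 2 0 2 2
0 0 1 1 0
1 0 3 2 1
1 3 2 3 3
k=4  2 2 0 2 2
0 0 1 1 1
1 0 3 2 1
1 3 2 3 3
k=5  2 2 0 2 2
0 0 1 1 2
1 0 3 2 1
1 3 2 3 3
k=6  2 2 0 2 2
0 0 1 1 3
1 0 3 2 1
1 3 2 3 3
k=7  2 2 0 2 3
0 0 1 2 0
1 0 3 2 2
1 3 2 3 3
k=8  2 2 0 2 3
0 0 1 2 1
1 0 3 2 2
1 3 2 3 3
k=9  2 2 0 2 3
0 0 1 2 2
1 0 3 2 2
1 3 2 3 3
k=10  2 2 0 2 3
0 0 1 2 3
1 0 3 2 2
1 3 2 3 3
k=11  2 2 0 3 0
0 0 1 3 1
1 0 3 2 3
1 3 2 3 3
k=12  2 2 0 3 0
0 0 1 3 2
1 0 3 2 3
1 3 2 3 3
k=13  2 2 0 3 0
0 0 1 3 3
1 0 3 2 3
1 3 2 3 3
k=14  2 2 1 0 2
0 0 3 2 2
1 2 1 2 2
2 0 1 2 1
k=15  2 2 1 0 2
0 0 3 2 3
1 2 1 2 2
2 0 1 2 1
k=16  2 2 1 0 3
0 0 3 3 0
1 2 1 2 3
2 0 1 2 1
k=17  2 2 1 0 3
0 0 3 3 1
1 2 1 2 3
2 0 1 2 1
k=18  2 2 1 0 3
0 0 3 3 2
1 2 1 2 3
2 0 1 2 1
k=19  2 2 1 0 3
0 0 3 3 3
1 2 1 2 3
2 0 1 2 1
k=20  2 2 2 2 0
0 1 0 2 3
1 2 3 0 1
2 0 1 3 2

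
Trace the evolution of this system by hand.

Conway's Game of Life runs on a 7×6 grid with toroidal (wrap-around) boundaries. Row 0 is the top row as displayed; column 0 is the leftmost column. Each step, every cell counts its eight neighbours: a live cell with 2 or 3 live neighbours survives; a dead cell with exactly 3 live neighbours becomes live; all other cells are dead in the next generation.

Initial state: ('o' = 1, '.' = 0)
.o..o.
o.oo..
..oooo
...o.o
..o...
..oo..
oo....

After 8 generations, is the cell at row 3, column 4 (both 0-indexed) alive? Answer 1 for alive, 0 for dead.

k=0  .o..o.
o.oo..
..oooo
...o.o
..o...
..oo..
oo....
k=1  ...o.o
o.....
oo...o
.....o
..o.o.
..oo..
oo.o..
k=2  .oo.oo
.o..o.
.o...o
.o..oo
..o.o.
....o.
oo.o..
k=3  ....oo
.o.oo.
.oo..o
.ooooo
....o.
.oo.oo
oo.o..
k=4  .o...o
.o.o..
.....o
.o...o
......
.oo.oo
.o.o..
k=5  .o..o.
..o.o.
..o.o.
o.....
.oo.oo
ooooo.
.o.o.o
k=6  oo..oo
.oo.oo
.o...o
o.o.o.
....o.
......
.....o
k=7  .ooo..
..oo..
......
oo.oo.
...o.o
......
....oo
k=8  .o....
.o.o..
.o..o.
o.oooo
o.oo.o
.....o
..ooo.

1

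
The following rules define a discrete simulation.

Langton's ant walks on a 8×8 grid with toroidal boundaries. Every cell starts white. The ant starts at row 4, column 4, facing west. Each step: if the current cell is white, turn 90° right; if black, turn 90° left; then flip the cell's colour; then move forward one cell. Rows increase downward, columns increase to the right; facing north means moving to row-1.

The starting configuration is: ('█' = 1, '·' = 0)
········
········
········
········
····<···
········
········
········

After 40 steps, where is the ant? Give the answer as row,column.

4,6

[0] ········
········
········
········
····<···
········
········
········
[1] ········
········
········
····^···
····█···
········
········
········
[2] ········
········
········
····█>··
····█···
········
········
········
[3] ········
········
········
····██··
····█v··
········
········
········
[4] ········
········
········
····██··
····<█··
········
········
········
[5] ········
········
········
····██··
·····█··
····v···
········
········
[6] ········
········
········
····██··
·····█··
···<█···
········
········
[7] ········
········
········
····██··
···^·█··
···██···
········
········
[8] ········
········
········
····██··
···█>█··
···██···
········
········
[9] ········
········
········
····██··
···███··
···█v···
········
········
[10] ········
········
········
····██··
···███··
···█·>··
········
········
[11] ········
········
········
····██··
···███··
···█·█··
·····v··
········
[12] ········
········
········
····██··
···███··
···█·█··
····<█··
········
[13] ········
········
········
····██··
···███··
···█^█··
····██··
········
[14] ········
········
········
····██··
···███··
···██>··
····██··
········
[15] ········
········
········
····██··
···██^··
···██···
····██··
········
[16] ········
········
········
····██··
···█<···
···██···
····██··
········
[17] ········
········
········
····██··
···█····
···█v···
····██··
········
[18] ········
········
········
····██··
···█····
···█·>··
····██··
········
[19] ········
········
········
····██··
···█····
···█·█··
····█v··
········
[20] ········
········
········
····██··
···█····
···█·█··
····█·>·
········
[21] ········
········
········
····██··
···█····
···█·█··
····█·█·
······v·
[22] ········
········
········
····██··
···█····
···█·█··
····█·█·
·····<█·
[23] ········
········
········
····██··
···█····
···█·█··
····█^█·
·····██·
[24] ········
········
········
····██··
···█····
···█·█··
····██>·
·····██·
[25] ········
········
········
····██··
···█····
···█·█^·
····██··
·····██·
[26] ········
········
········
····██··
···█····
···█·██>
····██··
·····██·
[27] ········
········
········
····██··
···█····
···█·███
····██·v
·····██·
[28] ········
········
········
····██··
···█····
···█·███
····██<█
·····██·
[29] ········
········
········
····██··
···█····
···█·█^█
····████
·····██·
[30] ········
········
········
····██··
···█····
···█·<·█
····████
·····██·
[31] ········
········
········
····██··
···█····
···█···█
····█v██
·····██·
[32] ········
········
········
····██··
···█····
···█···█
····█·>█
·····██·
[33] ········
········
········
····██··
···█····
···█··^█
····█··█
·····██·
[34] ········
········
········
····██··
···█····
···█··█>
····█··█
·····██·
[35] ········
········
········
····██··
···█···^
···█··█·
····█··█
·····██·
[36] ········
········
········
····██··
>··█···█
···█··█·
····█··█
·····██·
[37] ········
········
········
····██··
█··█···█
v··█··█·
····█··█
·····██·
[38] ········
········
········
····██··
█··█···█
█··█··█<
····█··█
·····██·
[39] ········
········
········
····██··
█··█···^
█··█··██
····█··█
·····██·
[40] ········
········
········
····██··
█··█··<·
█··█··██
····█··█
·····██·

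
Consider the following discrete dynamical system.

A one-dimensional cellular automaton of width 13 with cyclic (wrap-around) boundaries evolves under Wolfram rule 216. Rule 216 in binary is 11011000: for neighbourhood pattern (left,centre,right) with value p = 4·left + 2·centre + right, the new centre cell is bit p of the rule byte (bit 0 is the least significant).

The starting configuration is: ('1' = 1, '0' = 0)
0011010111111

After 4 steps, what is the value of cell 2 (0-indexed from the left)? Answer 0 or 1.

1

0) 0011010111111
1) 1011000111111
2) 1011100111111
3) 1011110111111
4) 1011110111111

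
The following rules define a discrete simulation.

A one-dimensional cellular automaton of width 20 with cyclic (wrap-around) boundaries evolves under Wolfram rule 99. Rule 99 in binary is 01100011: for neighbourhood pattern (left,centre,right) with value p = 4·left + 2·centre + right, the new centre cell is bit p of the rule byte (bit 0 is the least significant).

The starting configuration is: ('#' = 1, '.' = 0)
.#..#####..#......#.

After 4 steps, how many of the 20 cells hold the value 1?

k=0  .#..#####..#......#.
k=1  #..#....#.#..#####..
k=2  ..#..###.#..#....#.#
k=3  .#..#..##..#..###.#.
k=4  #..#..#.#.#..#..##..

8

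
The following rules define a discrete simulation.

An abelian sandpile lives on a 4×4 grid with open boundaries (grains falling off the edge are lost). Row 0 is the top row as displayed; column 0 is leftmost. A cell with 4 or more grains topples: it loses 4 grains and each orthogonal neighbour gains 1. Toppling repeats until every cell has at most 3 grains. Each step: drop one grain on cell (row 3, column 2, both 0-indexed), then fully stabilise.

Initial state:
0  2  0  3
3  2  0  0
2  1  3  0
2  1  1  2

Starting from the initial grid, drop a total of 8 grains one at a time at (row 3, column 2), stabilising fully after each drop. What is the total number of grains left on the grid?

26

step 0: 0  2  0  3
3  2  0  0
2  1  3  0
2  1  1  2
step 1: 0  2  0  3
3  2  0  0
2  1  3  0
2  1  2  2
step 2: 0  2  0  3
3  2  0  0
2  1  3  0
2  1  3  2
step 3: 0  2  0  3
3  2  1  0
2  2  0  1
2  2  1  3
step 4: 0  2  0  3
3  2  1  0
2  2  0  1
2  2  2  3
step 5: 0  2  0  3
3  2  1  0
2  2  0  1
2  2  3  3
step 6: 0  2  0  3
3  2  1  0
2  2  1  2
2  3  1  0
step 7: 0  2  0  3
3  2  1  0
2  2  1  2
2  3  2  0
step 8: 0  2  0  3
3  2  1  0
2  2  1  2
2  3  3  0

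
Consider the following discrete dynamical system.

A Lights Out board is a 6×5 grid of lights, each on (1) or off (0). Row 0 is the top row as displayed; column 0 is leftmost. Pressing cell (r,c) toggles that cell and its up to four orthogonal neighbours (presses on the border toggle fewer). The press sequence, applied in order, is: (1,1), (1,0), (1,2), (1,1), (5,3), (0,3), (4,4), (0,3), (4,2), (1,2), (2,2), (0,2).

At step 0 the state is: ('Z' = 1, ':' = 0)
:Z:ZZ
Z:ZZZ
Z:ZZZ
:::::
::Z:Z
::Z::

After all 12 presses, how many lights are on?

14

[0] :Z:ZZ
Z:ZZZ
Z:ZZZ
:::::
::Z:Z
::Z::
[1] :::ZZ
:Z:ZZ
ZZZZZ
:::::
::Z:Z
::Z::
[2] Z::ZZ
Z::ZZ
:ZZZZ
:::::
::Z:Z
::Z::
[3] Z:ZZZ
ZZZ:Z
:Z:ZZ
:::::
::Z:Z
::Z::
[4] ZZZZZ
::::Z
:::ZZ
:::::
::Z:Z
::Z::
[5] ZZZZZ
::::Z
:::ZZ
:::::
::ZZZ
:::ZZ
[6] ZZ:::
:::ZZ
:::ZZ
:::::
::ZZZ
:::ZZ
[7] ZZ:::
:::ZZ
:::ZZ
::::Z
::Z::
:::Z:
[8] ZZZZZ
::::Z
:::ZZ
::::Z
::Z::
:::Z:
[9] ZZZZZ
::::Z
:::ZZ
::Z:Z
:Z:Z:
::ZZ:
[10] ZZ:ZZ
:ZZZZ
::ZZZ
::Z:Z
:Z:Z:
::ZZ:
[11] ZZ:ZZ
:Z:ZZ
:Z::Z
::::Z
:Z:Z:
::ZZ:
[12] Z:Z:Z
:ZZZZ
:Z::Z
::::Z
:Z:Z:
::ZZ:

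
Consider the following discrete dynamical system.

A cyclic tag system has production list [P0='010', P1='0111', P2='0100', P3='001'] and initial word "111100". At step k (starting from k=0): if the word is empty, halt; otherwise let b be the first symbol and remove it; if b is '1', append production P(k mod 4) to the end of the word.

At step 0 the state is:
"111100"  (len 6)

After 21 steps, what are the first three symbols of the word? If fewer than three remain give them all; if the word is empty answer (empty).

k=0  "111100"  (len 6)
k=1  "11100010"  (len 8)
k=2  "11000100111"  (len 11)
k=3  "10001001110100"  (len 14)
k=4  "0001001110100001"  (len 16)
k=5  "001001110100001"  (len 15)
k=6  "01001110100001"  (len 14)
k=7  "1001110100001"  (len 13)
k=8  "001110100001001"  (len 15)
k=9  "01110100001001"  (len 14)
k=10  "1110100001001"  (len 13)
k=11  "1101000010010100"  (len 16)
k=12  "101000010010100001"  (len 18)
k=13  "01000010010100001010"  (len 20)
k=14  "1000010010100001010"  (len 19)
k=15  "0000100101000010100100"  (len 22)
k=16  "000100101000010100100"  (len 21)
k=17  "00100101000010100100"  (len 20)
k=18  "0100101000010100100"  (len 19)
k=19  "100101000010100100"  (len 18)
k=20  "00101000010100100001"  (len 20)
k=21  "0101000010100100001"  (len 19)

010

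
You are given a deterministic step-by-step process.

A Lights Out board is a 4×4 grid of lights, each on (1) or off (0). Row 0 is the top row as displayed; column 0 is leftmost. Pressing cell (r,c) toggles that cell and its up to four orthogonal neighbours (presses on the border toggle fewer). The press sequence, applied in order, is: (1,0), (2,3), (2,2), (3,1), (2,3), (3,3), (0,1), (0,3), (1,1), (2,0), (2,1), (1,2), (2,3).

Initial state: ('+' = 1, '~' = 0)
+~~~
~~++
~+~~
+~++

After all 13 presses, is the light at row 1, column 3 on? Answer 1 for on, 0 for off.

0

k=0  +~~~
~~++
~+~~
+~++
k=1  ~~~~
++++
++~~
+~++
k=2  ~~~~
+++~
++++
+~+~
k=3  ~~~~
++~~
+~~~
+~~~
k=4  ~~~~
++~~
++~~
~++~
k=5  ~~~~
++~+
++++
~+++
k=6  ~~~~
++~+
+++~
~+~~
k=7  +++~
+~~+
+++~
~+~~
k=8  ++~+
+~~~
+++~
~+~~
k=9  +~~+
~++~
+~+~
~+~~
k=10  +~~+
+++~
~++~
++~~
k=11  +~~+
+~+~
+~~~
+~~~
k=12  +~++
++~+
+~+~
+~~~
k=13  +~++
++~~
+~~+
+~~+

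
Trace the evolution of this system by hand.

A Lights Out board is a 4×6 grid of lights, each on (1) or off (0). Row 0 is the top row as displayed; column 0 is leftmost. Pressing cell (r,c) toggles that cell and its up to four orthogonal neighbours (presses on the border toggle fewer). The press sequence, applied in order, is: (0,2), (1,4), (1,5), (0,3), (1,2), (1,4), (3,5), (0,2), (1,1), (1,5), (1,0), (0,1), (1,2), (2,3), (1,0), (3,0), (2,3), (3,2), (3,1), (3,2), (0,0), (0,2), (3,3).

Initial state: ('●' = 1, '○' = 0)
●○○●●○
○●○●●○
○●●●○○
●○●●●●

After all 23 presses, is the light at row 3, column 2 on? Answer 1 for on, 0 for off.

step 0: ●○○●●○
○●○●●○
○●●●○○
●○●●●●
step 1: ●●●○●○
○●●●●○
○●●●○○
●○●●●●
step 2: ●●●○○○
○●●○○●
○●●●●○
●○●●●●
step 3: ●●●○○●
○●●○●○
○●●●●●
●○●●●●
step 4: ●●○●●●
○●●●●○
○●●●●●
●○●●●●
step 5: ●●●●●●
○○○○●○
○●○●●●
●○●●●●
step 6: ●●●●○●
○○○●○●
○●○●○●
●○●●●●
step 7: ●●●●○●
○○○●○●
○●○●○○
●○●●○○
step 8: ●○○○○●
○○●●○●
○●○●○○
●○●●○○
step 9: ●●○○○●
●●○●○●
○○○●○○
●○●●○○
step 10: ●●○○○○
●●○●●○
○○○●○●
●○●●○○
step 11: ○●○○○○
○○○●●○
●○○●○●
●○●●○○
step 12: ●○●○○○
○●○●●○
●○○●○●
●○●●○○
step 13: ●○○○○○
○○●○●○
●○●●○●
●○●●○○
step 14: ●○○○○○
○○●●●○
●○○○●●
●○●○○○
step 15: ○○○○○○
●●●●●○
○○○○●●
●○●○○○
step 16: ○○○○○○
●●●●●○
●○○○●●
○●●○○○
step 17: ○○○○○○
●●●○●○
●○●●○●
○●●●○○
step 18: ○○○○○○
●●●○●○
●○○●○●
○○○○○○
step 19: ○○○○○○
●●●○●○
●●○●○●
●●●○○○
step 20: ○○○○○○
●●●○●○
●●●●○●
●○○●○○
step 21: ●●○○○○
○●●○●○
●●●●○●
●○○●○○
step 22: ●○●●○○
○●○○●○
●●●●○●
●○○●○○
step 23: ●○●●○○
○●○○●○
●●●○○●
●○●○●○

1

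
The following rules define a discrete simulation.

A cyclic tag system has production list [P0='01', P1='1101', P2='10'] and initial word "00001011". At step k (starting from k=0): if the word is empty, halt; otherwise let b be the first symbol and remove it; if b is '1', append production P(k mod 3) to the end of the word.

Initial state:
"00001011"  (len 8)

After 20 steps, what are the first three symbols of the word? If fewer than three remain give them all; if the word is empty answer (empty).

011

step 0: "00001011"  (len 8)
step 1: "0001011"  (len 7)
step 2: "001011"  (len 6)
step 3: "01011"  (len 5)
step 4: "1011"  (len 4)
step 5: "0111101"  (len 7)
step 6: "111101"  (len 6)
step 7: "1110101"  (len 7)
step 8: "1101011101"  (len 10)
step 9: "10101110110"  (len 11)
step 10: "010111011001"  (len 12)
step 11: "10111011001"  (len 11)
step 12: "011101100110"  (len 12)
step 13: "11101100110"  (len 11)
step 14: "11011001101101"  (len 14)
step 15: "101100110110110"  (len 15)
step 16: "0110011011011001"  (len 16)
step 17: "110011011011001"  (len 15)
step 18: "1001101101100110"  (len 16)
step 19: "00110110110011001"  (len 17)
step 20: "0110110110011001"  (len 16)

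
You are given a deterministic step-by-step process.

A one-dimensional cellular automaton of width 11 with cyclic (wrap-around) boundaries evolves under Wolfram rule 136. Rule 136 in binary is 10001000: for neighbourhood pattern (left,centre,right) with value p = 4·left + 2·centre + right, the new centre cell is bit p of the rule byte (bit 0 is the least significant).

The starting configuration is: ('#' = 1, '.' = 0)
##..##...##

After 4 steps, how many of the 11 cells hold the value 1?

t=0: ##..##...##
t=1: #...#....##
t=2: .........##
t=3: .........#.
t=4: ...........

0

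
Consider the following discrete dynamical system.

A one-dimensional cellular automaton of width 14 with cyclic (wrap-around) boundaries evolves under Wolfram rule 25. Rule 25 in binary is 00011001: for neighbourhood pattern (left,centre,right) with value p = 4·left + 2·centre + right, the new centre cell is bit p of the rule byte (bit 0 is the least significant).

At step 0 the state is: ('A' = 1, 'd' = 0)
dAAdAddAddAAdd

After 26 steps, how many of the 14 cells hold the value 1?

6

0) dAAdAddAddAAdd
1) dAdddAddAdAdAA
2) ddAAddAdddddAd
3) AdAdAddAAAAddA
4) dddddAdAdddAdA
5) AAAAddddAAdddd
6) AdddAAAdAdAAAd
7) dAAdAdddddAddd
8) dAdddAAAAddAAA
9) ddAAdAdddAdAdd
10) AdAdddAAddddAA
11) dddAAdAdAAAdAd
12) AAdAddddAddddA
13) ddddAAAddAAAdA
14) AAAdAddAdAdddd
15) AddddAddddAAAd
16) dAAAddAAAdAddd
17) dAddAdAddddAAA
18) ddAddddAAAdAdd
19) AddAAAdAddddAA
20) dAdAddddAAAdAd
21) ddddAAAdAddddA
22) AAAdAddddAAAdd
23) AddddAAAdAddAd
24) dAAAdAddddAddd
25) dAddddAAAddAAA
26) ddAAAdAddAdAdd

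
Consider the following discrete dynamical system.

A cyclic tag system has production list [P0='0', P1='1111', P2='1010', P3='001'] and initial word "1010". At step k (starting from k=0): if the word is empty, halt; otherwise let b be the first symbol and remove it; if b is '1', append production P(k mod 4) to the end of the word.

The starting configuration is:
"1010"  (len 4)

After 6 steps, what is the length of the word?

k=0  "1010"  (len 4)
k=1  "0100"  (len 4)
k=2  "100"  (len 3)
k=3  "001010"  (len 6)
k=4  "01010"  (len 5)
k=5  "1010"  (len 4)
k=6  "0101111"  (len 7)

7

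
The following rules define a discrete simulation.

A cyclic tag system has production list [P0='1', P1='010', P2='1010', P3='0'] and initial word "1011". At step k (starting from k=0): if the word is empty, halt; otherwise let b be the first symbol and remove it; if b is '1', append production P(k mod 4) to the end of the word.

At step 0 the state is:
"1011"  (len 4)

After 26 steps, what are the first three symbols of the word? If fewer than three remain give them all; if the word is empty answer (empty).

t=0: "1011"  (len 4)
t=1: "0111"  (len 4)
t=2: "111"  (len 3)
t=3: "111010"  (len 6)
t=4: "110100"  (len 6)
t=5: "101001"  (len 6)
t=6: "01001010"  (len 8)
t=7: "1001010"  (len 7)
t=8: "0010100"  (len 7)
t=9: "010100"  (len 6)
t=10: "10100"  (len 5)
t=11: "01001010"  (len 8)
t=12: "1001010"  (len 7)
t=13: "0010101"  (len 7)
t=14: "010101"  (len 6)
t=15: "10101"  (len 5)
t=16: "01010"  (len 5)
t=17: "1010"  (len 4)
t=18: "010010"  (len 6)
t=19: "10010"  (len 5)
t=20: "00100"  (len 5)
t=21: "0100"  (len 4)
t=22: "100"  (len 3)
t=23: "001010"  (len 6)
t=24: "01010"  (len 5)
t=25: "1010"  (len 4)
t=26: "010010"  (len 6)

010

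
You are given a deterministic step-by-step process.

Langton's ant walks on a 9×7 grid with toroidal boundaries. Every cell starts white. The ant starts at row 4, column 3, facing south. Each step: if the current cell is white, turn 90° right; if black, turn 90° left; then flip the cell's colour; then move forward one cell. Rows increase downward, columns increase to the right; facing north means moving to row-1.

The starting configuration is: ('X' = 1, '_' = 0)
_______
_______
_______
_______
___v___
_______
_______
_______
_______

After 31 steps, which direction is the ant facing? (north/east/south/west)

t=0: _______
_______
_______
_______
___v___
_______
_______
_______
_______
t=1: _______
_______
_______
_______
__<X___
_______
_______
_______
_______
t=2: _______
_______
_______
__^____
__XX___
_______
_______
_______
_______
t=3: _______
_______
_______
__X>___
__XX___
_______
_______
_______
_______
t=4: _______
_______
_______
__XX___
__Xv___
_______
_______
_______
_______
t=5: _______
_______
_______
__XX___
__X_>__
_______
_______
_______
_______
t=6: _______
_______
_______
__XX___
__X_X__
____v__
_______
_______
_______
t=7: _______
_______
_______
__XX___
__X_X__
___<X__
_______
_______
_______
t=8: _______
_______
_______
__XX___
__X^X__
___XX__
_______
_______
_______
t=9: _______
_______
_______
__XX___
__XX>__
___XX__
_______
_______
_______
t=10: _______
_______
_______
__XX^__
__XX___
___XX__
_______
_______
_______
t=11: _______
_______
_______
__XXX>_
__XX___
___XX__
_______
_______
_______
t=12: _______
_______
_______
__XXXX_
__XX_v_
___XX__
_______
_______
_______
t=13: _______
_______
_______
__XXXX_
__XX<X_
___XX__
_______
_______
_______
t=14: _______
_______
_______
__XX^X_
__XXXX_
___XX__
_______
_______
_______
t=15: _______
_______
_______
__X<_X_
__XXXX_
___XX__
_______
_______
_______
t=16: _______
_______
_______
__X__X_
__XvXX_
___XX__
_______
_______
_______
t=17: _______
_______
_______
__X__X_
__X_>X_
___XX__
_______
_______
_______
t=18: _______
_______
_______
__X_^X_
__X__X_
___XX__
_______
_______
_______
t=19: _______
_______
_______
__X_X>_
__X__X_
___XX__
_______
_______
_______
t=20: _______
_______
_____^_
__X_X__
__X__X_
___XX__
_______
_______
_______
t=21: _______
_______
_____X>
__X_X__
__X__X_
___XX__
_______
_______
_______
t=22: _______
_______
_____XX
__X_X_v
__X__X_
___XX__
_______
_______
_______
t=23: _______
_______
_____XX
__X_X<X
__X__X_
___XX__
_______
_______
_______
t=24: _______
_______
_____^X
__X_XXX
__X__X_
___XX__
_______
_______
_______
t=25: _______
_______
____<_X
__X_XXX
__X__X_
___XX__
_______
_______
_______
t=26: _______
____^__
____X_X
__X_XXX
__X__X_
___XX__
_______
_______
_______
t=27: _______
____X>_
____X_X
__X_XXX
__X__X_
___XX__
_______
_______
_______
t=28: _______
____XX_
____XvX
__X_XXX
__X__X_
___XX__
_______
_______
_______
t=29: _______
____XX_
____<XX
__X_XXX
__X__X_
___XX__
_______
_______
_______
t=30: _______
____XX_
_____XX
__X_vXX
__X__X_
___XX__
_______
_______
_______
t=31: _______
____XX_
_____XX
__X__>X
__X__X_
___XX__
_______
_______
_______

east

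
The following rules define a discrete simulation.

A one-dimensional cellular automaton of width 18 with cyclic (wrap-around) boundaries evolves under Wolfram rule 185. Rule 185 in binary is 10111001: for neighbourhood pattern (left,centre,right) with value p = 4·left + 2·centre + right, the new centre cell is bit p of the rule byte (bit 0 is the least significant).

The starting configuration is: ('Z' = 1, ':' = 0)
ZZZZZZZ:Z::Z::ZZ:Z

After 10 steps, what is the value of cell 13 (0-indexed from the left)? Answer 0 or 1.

1

k=0  ZZZZZZZ:Z::Z::ZZ:Z
k=1  ZZZZZZ:Z:Z::Z:Z:ZZ
k=2  ZZZZZ:Z:Z:Z::Z:ZZZ
k=3  ZZZZ:Z:Z:Z:Z::ZZZZ
k=4  ZZZ:Z:Z:Z:Z:Z:ZZZZ
k=5  ZZ:Z:Z:Z:Z:Z:ZZZZZ
k=6  Z:Z:Z:Z:Z:Z:ZZZZZZ
k=7  :Z:Z:Z:Z:Z:ZZZZZZZ
k=8  Z:Z:Z:Z:Z:ZZZZZZZ:
k=9  :Z:Z:Z:Z:ZZZZZZZ:Z
k=10  Z:Z:Z:Z:ZZZZZZZ:Z:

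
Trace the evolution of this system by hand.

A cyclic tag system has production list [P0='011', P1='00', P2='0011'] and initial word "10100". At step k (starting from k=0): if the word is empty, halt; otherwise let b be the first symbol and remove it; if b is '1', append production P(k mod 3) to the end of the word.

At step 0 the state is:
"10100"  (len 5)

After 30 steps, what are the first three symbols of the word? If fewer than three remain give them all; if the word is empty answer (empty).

110

k=0  "10100"  (len 5)
k=1  "0100011"  (len 7)
k=2  "100011"  (len 6)
k=3  "000110011"  (len 9)
k=4  "00110011"  (len 8)
k=5  "0110011"  (len 7)
k=6  "110011"  (len 6)
k=7  "10011011"  (len 8)
k=8  "001101100"  (len 9)
k=9  "01101100"  (len 8)
k=10  "1101100"  (len 7)
k=11  "10110000"  (len 8)
k=12  "01100000011"  (len 11)
k=13  "1100000011"  (len 10)
k=14  "10000001100"  (len 11)
k=15  "00000011000011"  (len 14)
k=16  "0000011000011"  (len 13)
k=17  "000011000011"  (len 12)
k=18  "00011000011"  (len 11)
k=19  "0011000011"  (len 10)
k=20  "011000011"  (len 9)
k=21  "11000011"  (len 8)
k=22  "1000011011"  (len 10)
k=23  "00001101100"  (len 11)
k=24  "0001101100"  (len 10)
k=25  "001101100"  (len 9)
k=26  "01101100"  (len 8)
k=27  "1101100"  (len 7)
k=28  "101100011"  (len 9)
k=29  "0110001100"  (len 10)
k=30  "110001100"  (len 9)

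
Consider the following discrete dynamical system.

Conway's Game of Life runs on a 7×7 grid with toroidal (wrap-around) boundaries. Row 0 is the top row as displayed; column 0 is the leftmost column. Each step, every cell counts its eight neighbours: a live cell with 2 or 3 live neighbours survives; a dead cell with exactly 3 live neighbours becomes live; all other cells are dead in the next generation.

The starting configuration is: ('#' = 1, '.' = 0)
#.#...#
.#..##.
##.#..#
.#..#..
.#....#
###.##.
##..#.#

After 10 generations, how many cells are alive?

t=0: #.#...#
.#..##.
##.#..#
.#..#..
.#....#
###.##.
##..#.#
t=1: ..###..
...###.
.#.#..#
.#...##
...##.#
..###..
....#..
t=2: ..#....
.....#.
...#..#
...#..#
#.....#
..#....
.....#.
t=3: .......
.......
....###
.....##
#.....#
......#
.......
t=4: .......
.....#.
....#.#
....#..
#......
#.....#
.......
t=5: .......
.....#.
....#..
.....#.
#.....#
#.....#
.......
t=6: .......
.......
....##.
.....##
#....#.
#.....#
.......
t=7: .......
.......
....###
.......
#....#.
#.....#
.......
t=8: .......
.....#.
.....#.
....#..
#......
#.....#
.......
t=9: .......
.......
....##.
.......
#.....#
#.....#
.......
t=10: .......
.......
.......
.....##
#.....#
#.....#
.......

6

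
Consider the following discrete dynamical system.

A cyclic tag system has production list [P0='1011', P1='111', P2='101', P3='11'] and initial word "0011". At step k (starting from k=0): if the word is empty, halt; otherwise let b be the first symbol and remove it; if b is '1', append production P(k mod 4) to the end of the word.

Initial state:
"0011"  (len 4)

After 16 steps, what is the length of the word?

0) "0011"  (len 4)
1) "011"  (len 3)
2) "11"  (len 2)
3) "1101"  (len 4)
4) "10111"  (len 5)
5) "01111011"  (len 8)
6) "1111011"  (len 7)
7) "111011101"  (len 9)
8) "1101110111"  (len 10)
9) "1011101111011"  (len 13)
10) "011101111011111"  (len 15)
11) "11101111011111"  (len 14)
12) "110111101111111"  (len 15)
13) "101111011111111011"  (len 18)
14) "01111011111111011111"  (len 20)
15) "1111011111111011111"  (len 19)
16) "11101111111101111111"  (len 20)

20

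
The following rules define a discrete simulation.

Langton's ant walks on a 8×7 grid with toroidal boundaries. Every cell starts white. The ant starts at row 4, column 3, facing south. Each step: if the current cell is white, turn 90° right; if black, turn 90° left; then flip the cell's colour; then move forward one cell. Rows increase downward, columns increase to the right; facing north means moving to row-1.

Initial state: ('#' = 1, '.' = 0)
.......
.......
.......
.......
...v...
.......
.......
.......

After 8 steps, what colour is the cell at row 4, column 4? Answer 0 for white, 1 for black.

1

[0] .......
.......
.......
.......
...v...
.......
.......
.......
[1] .......
.......
.......
.......
..<#...
.......
.......
.......
[2] .......
.......
.......
..^....
..##...
.......
.......
.......
[3] .......
.......
.......
..#>...
..##...
.......
.......
.......
[4] .......
.......
.......
..##...
..#v...
.......
.......
.......
[5] .......
.......
.......
..##...
..#.>..
.......
.......
.......
[6] .......
.......
.......
..##...
..#.#..
....v..
.......
.......
[7] .......
.......
.......
..##...
..#.#..
...<#..
.......
.......
[8] .......
.......
.......
..##...
..#^#..
...##..
.......
.......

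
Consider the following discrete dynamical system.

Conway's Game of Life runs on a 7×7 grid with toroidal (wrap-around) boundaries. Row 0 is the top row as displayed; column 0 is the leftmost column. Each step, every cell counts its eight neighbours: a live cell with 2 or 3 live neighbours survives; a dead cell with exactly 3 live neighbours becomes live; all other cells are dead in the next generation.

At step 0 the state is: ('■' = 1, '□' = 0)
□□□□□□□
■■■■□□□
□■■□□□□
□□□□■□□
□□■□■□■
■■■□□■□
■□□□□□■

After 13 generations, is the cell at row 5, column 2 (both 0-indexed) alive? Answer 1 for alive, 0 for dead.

0

[0] □□□□□□□
■■■■□□□
□■■□□□□
□□□□■□□
□□■□■□■
■■■□□■□
■□□□□□■
[1] □□■□□□■
■□□■□□□
■□□□□□□
□■■□□■□
■□■□■□■
□□■■□■□
■□□□□□■
[2] □■□□□□■
■■□□□□■
■□■□□□■
□□■■□■□
■□□□■□■
□□■■■■□
■■■■□■■
[3] □□□□□□□
□□■□□■□
□□■■□■□
□□■■■■□
□■□□□□■
□□□□□□□
□□□□□□□
[4] □□□□□□□
□□■■■□□
□■□□□■■
□■□□□■■
□□■■■■□
□□□□□□□
□□□□□□□
[5] □□□■□□□
□□■■■■□
□■□■□□■
□■□■□□□
□□■■■■■
□□□■■□□
□□□□□□□
[6] □□■■□□□
□□□□□■□
■■□□□■□
□■□□□□■
□□□□□■□
□□■□□□□
□□□■■□□
[7] □□■■□□□
□■■□■□■
■■□□□■□
□■□□□■■
□□□□□□□
□□□■■□□
□□□□■□□
[8] □■■□■■□
□□□□■■■
□□□□■□□
□■□□□■■
□□□□■■□
□□□■■□□
□□■□■□□
[9] □■■□□□■
□□□□□□■
■□□□■□□
□□□□□□■
□□□■□□■
□□□□□□□
□■■□□□□
[10] □■■□□□□
□■□□□■■
■□□□□■■
■□□□□■■
□□□□□□□
□□■□□□□
■■■□□□□
[11] □□□□□□■
□■■□□■□
□■□□■□□
■□□□□■□
□□□□□□■
□□■□□□□
■□□■□□□
[12] ■■■□□□■
■■■□□■□
■■■□■■■
■□□□□■■
□□□□□□■
□□□□□□□
□□□□□□□
[13] □□■□□□■
□□□□■□□
□□■■■□□
□□□□■□□
■□□□□■■
□□□□□□□
■■□□□□□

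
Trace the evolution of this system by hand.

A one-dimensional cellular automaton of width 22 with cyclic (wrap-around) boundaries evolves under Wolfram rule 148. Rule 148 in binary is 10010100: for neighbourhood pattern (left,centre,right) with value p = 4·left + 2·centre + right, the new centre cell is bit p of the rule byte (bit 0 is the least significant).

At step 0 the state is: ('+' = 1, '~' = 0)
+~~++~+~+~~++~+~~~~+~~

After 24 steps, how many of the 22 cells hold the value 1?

4

0) +~~++~+~+~~++~+~~~~+~~
1) ++~~~~+~++~~~~++~~~++~
2) ~~+~~~+~~~+~~~~~+~~~~~
3) ~~++~~++~~++~~~~++~~~~
4) ~~~~+~~~+~~~+~~~~~+~~~
5) ~~~~++~~++~~++~~~~++~~
6) ~~~~~~+~~~+~~~+~~~~~+~
7) ~~~~~~++~~++~~++~~~~++
8) +~~~~~~~+~~~+~~~+~~~~~
9) ++~~~~~~++~~++~~++~~~~
10) ~~+~~~~~~~+~~~+~~~+~~~
11) ~~++~~~~~~++~~++~~++~~
12) ~~~~+~~~~~~~+~~~+~~~+~
13) ~~~~++~~~~~~++~~++~~++
14) +~~~~~+~~~~~~~+~~~+~~~
15) ++~~~~++~~~~~~++~~++~~
16) ~~+~~~~~+~~~~~~~+~~~+~
17) ~~++~~~~++~~~~~~++~~++
18) +~~~+~~~~~+~~~~~~~+~~~
19) ++~~++~~~~++~~~~~~++~~
20) ~~+~~~+~~~~~+~~~~~~~+~
21) ~~++~~++~~~~++~~~~~~++
22) +~~~+~~~+~~~~~+~~~~~~~
23) ++~~++~~++~~~~++~~~~~~
24) ~~+~~~+~~~+~~~~~+~~~~~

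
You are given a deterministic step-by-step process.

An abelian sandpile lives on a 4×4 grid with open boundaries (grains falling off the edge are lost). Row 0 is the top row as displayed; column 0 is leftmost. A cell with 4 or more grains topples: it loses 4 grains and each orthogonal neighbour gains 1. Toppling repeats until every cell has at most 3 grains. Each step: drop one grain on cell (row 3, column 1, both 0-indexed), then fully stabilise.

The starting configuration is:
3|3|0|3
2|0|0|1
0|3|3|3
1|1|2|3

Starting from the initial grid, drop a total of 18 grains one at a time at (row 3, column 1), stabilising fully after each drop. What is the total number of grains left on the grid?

33

k=0  3|3|0|3
2|0|0|1
0|3|3|3
1|1|2|3
k=1  3|3|0|3
2|0|0|1
0|3|3|3
1|2|2|3
k=2  3|3|0|3
2|0|0|1
0|3|3|3
1|3|2|3
k=3  3|3|0|3
2|1|1|2
1|1|2|1
2|2|1|1
k=4  3|3|0|3
2|1|1|2
1|1|2|1
2|3|1|1
k=5  3|3|0|3
2|1|1|2
1|2|2|1
3|0|2|1
k=6  3|3|0|3
2|1|1|2
1|2|2|1
3|1|2|1
k=7  3|3|0|3
2|1|1|2
1|2|2|1
3|2|2|1
k=8  3|3|0|3
2|1|1|2
1|2|2|1
3|3|2|1
k=9  3|3|0|3
2|1|1|2
2|3|2|1
0|1|3|1
k=10  3|3|0|3
2|1|1|2
2|3|2|1
0|2|3|1
k=11  3|3|0|3
2|1|1|2
2|3|2|1
0|3|3|1
k=12  3|3|0|3
2|2|2|2
3|1|0|2
1|2|1|2
k=13  3|3|0|3
2|2|2|2
3|1|0|2
1|3|1|2
k=14  3|3|0|3
2|2|2|2
3|2|0|2
2|0|2|2
k=15  3|3|0|3
2|2|2|2
3|2|0|2
2|1|2|2
k=16  3|3|0|3
2|2|2|2
3|2|0|2
2|2|2|2
k=17  3|3|0|3
2|2|2|2
3|2|0|2
2|3|2|2
k=18  3|3|0|3
2|2|2|2
3|3|0|2
3|0|3|2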